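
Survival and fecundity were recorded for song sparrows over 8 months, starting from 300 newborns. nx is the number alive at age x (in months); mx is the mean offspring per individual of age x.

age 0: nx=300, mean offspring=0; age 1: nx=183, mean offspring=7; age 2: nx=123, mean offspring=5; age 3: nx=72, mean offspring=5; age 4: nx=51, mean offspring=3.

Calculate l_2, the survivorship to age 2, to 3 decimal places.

l_2 = n_2/n_0 = 123/300 = 0.41 → 0.410

0.410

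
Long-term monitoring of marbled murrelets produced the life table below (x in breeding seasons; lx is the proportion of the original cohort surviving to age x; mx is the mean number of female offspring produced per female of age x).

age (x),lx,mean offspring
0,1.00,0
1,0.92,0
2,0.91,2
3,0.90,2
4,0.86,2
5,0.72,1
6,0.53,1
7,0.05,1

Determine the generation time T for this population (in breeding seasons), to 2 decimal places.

lx·mx: 0, 0, 1.82, 1.8, 1.72, 0.72, 0.53, 0.05 → R0 = 6.64
x·lx·mx: 0, 0, 3.64, 5.4, 6.88, 3.6, 3.18, 0.35 → Σ = 23.05
T = 23.05 / 6.64 = 3.471386… → 3.47

3.47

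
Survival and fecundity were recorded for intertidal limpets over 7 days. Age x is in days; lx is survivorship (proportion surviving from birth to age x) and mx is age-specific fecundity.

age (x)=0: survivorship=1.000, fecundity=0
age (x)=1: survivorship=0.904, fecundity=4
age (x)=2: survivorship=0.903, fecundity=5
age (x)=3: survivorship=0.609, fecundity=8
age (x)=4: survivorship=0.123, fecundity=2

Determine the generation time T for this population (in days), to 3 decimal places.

lx·mx: 0, 3.616, 4.515, 4.872, 0.246 → R0 = 13.249
x·lx·mx: 0, 3.616, 9.03, 14.616, 0.984 → Σ = 28.246
T = 28.246 / 13.249 = 2.131934… → 2.132

2.132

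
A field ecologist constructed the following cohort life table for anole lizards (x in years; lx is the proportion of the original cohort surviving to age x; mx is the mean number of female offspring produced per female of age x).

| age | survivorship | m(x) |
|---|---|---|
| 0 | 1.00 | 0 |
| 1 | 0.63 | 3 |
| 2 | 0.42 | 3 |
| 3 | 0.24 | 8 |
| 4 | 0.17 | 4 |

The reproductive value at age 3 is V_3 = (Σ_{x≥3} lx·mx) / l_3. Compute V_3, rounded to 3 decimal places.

lx·mx for x ≥ 3: 1.92, 0.68 → sum = 2.6
V_3 = 2.6 / l_3 = 2.6 / 0.24 = 10.833333… → 10.833

10.833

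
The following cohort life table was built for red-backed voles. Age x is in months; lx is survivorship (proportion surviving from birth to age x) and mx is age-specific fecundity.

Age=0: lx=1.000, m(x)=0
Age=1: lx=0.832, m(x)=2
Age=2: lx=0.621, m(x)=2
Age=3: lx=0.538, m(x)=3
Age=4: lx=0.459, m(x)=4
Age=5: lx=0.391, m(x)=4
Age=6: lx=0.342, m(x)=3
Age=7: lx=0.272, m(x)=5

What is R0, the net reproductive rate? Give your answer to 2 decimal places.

lx·mx by age: 0, 1.664, 1.242, 1.614, 1.836, 1.564, 1.026, 1.36
R0 = Σ lx·mx = 10.306 → 10.31

10.31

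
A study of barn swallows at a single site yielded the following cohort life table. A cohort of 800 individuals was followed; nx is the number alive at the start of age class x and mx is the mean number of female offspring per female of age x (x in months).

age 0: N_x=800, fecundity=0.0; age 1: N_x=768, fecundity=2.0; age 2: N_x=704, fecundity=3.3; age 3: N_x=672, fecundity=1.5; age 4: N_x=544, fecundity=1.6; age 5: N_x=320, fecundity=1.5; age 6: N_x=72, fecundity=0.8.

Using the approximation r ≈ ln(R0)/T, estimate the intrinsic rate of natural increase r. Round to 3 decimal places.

0.837

lx = nx/n0 = nx/800: 1, 0.96, 0.88, 0.84, 0.68, 0.4, 0.09
R0 = Σ lx·mx = 0 + 1.92 + 2.904 + 1.26 + 1.088 + 0.6 + 0.072 = 7.844
Σ x·lx·mx = 19.292; T = 19.292/7.844 = 2.45946…
r ≈ ln(R0)/T = ln(7.844)/2.45946… = 0.83748… → 0.837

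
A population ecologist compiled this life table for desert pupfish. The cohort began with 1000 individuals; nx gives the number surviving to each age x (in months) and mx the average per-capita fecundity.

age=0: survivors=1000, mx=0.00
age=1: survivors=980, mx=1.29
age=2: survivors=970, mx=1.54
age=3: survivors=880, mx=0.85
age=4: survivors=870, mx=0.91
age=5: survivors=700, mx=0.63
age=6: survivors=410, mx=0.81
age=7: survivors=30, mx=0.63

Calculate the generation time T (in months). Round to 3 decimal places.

lx = nx/n0 = nx/1000: 1, 0.98, 0.97, 0.88, 0.87, 0.7, 0.41, 0.03
lx·mx: 0, 1.2642, 1.4938, 0.748, 0.7917, 0.441, 0.3321, 0.0189 → R0 = 5.0897
x·lx·mx: 0, 1.2642, 2.9876, 2.244, 3.1668, 2.205, 1.9926, 0.1323 → Σ = 13.9925
T = 13.9925 / 5.0897 = 2.74918… → 2.749

2.749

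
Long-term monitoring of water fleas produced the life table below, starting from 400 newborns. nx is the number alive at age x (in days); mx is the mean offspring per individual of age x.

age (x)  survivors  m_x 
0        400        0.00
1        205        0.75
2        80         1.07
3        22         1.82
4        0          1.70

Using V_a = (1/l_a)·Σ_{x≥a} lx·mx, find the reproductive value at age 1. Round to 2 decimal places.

lx = nx/n0 = nx/400: 1, 0.5125, 0.2, 0.055, 0
lx·mx for x ≥ 1: 0.384375, 0.214, 0.1001, 0 → sum = 0.698475
V_1 = 0.698475 / l_1 = 0.698475 / 0.5125 = 1.362878… → 1.36

1.36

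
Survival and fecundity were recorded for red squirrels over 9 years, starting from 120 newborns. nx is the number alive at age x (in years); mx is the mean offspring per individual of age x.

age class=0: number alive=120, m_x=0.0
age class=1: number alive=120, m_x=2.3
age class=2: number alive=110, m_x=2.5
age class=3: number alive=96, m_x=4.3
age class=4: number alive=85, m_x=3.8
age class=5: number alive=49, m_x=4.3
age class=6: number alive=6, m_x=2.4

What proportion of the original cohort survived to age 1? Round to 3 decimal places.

1.000

l_1 = n_1/n_0 = 120/120 = 1 → 1.000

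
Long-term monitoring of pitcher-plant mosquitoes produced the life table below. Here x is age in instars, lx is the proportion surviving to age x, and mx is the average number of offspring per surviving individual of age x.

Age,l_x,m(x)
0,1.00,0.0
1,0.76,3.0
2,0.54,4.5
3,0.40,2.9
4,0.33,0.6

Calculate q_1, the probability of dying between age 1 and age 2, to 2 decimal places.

q_1 = (l_1 − l_2) / l_1 = (0.76 − 0.54) / 0.76
     = 0.22 / 0.76 = 0.289474… → 0.29

0.29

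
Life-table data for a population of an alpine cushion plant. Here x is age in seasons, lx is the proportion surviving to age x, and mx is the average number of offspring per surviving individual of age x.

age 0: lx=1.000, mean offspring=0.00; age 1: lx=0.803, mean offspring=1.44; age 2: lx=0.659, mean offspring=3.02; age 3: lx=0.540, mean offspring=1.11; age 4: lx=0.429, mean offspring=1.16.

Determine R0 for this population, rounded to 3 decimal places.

lx·mx by age: 0, 1.15632, 1.99018, 0.5994, 0.49764
R0 = Σ lx·mx = 4.24354 → 4.244

4.244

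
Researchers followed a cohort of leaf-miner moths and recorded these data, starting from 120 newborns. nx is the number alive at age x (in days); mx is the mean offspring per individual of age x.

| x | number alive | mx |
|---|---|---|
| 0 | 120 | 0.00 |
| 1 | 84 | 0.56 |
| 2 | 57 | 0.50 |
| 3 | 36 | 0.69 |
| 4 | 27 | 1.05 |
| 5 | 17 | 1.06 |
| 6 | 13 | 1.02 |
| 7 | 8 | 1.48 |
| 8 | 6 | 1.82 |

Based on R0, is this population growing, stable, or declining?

growing

lx = nx/n0 = nx/120: 1, 0.7, 0.475, 0.3, 0.225, 0.14167…, 0.10833…, 0.06667…, 0.05
R0 = Σ lx·mx = 0 + 0.392 + 0.2375 + 0.207 + 0.23625 + 0.150167… + 0.1105… + 0.098667… + 0.091 = 1.523083…
R0 > 1, so the population is growing.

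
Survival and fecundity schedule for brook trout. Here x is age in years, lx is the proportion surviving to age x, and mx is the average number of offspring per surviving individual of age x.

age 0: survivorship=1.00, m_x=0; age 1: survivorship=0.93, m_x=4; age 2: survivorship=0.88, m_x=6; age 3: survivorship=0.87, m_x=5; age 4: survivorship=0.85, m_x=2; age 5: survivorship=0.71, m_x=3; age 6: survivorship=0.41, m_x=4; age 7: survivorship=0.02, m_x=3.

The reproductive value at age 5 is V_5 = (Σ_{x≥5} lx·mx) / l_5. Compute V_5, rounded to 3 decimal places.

5.394

lx·mx for x ≥ 5: 2.13, 1.64, 0.06 → sum = 3.83
V_5 = 3.83 / l_5 = 3.83 / 0.71 = 5.394366… → 5.394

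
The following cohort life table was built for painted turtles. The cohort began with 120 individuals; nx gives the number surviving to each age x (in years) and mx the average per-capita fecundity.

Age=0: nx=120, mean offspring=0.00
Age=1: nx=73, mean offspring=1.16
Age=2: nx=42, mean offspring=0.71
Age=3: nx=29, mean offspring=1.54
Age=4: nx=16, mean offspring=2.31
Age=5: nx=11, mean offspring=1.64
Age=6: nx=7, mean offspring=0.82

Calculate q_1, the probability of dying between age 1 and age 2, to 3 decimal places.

0.425

lx = nx/n0 = nx/120: 1, 0.60833…, 0.35, 0.24167…, 0.13333…, 0.09167…, 0.05833…
q_1 = (l_1 − l_2) / l_1 = (0.608333… − 0.35) / 0.608333…
     = 0.258333… / 0.608333… = 0.424658… → 0.425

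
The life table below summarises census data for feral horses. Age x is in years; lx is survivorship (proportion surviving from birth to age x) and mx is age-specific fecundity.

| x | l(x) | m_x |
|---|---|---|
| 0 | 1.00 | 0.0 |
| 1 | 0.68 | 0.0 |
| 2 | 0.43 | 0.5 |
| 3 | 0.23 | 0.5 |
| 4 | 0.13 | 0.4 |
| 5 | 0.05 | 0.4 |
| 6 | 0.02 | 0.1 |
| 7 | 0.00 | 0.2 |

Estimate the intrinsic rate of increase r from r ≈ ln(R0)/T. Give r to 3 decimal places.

-0.334

R0 = Σ lx·mx = 0 + 0 + 0.215 + 0.115 + 0.052 + 0.02 + 0.002 + 0 = 0.404
Σ x·lx·mx = 1.095; T = 1.095/0.404 = 2.7104…
r ≈ ln(R0)/T = ln(0.404)/2.7104… = -0.33439… → -0.334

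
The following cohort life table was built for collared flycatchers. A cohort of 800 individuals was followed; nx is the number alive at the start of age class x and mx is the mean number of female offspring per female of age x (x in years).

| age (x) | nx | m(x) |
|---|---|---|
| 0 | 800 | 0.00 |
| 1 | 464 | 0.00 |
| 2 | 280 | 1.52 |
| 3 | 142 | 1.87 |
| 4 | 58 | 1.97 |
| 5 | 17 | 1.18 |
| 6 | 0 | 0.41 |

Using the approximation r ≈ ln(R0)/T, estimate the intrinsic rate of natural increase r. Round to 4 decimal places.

lx = nx/n0 = nx/800: 1, 0.58, 0.35, 0.1775, 0.0725, 0.02125, 0
R0 = Σ lx·mx = 0 + 0 + 0.532 + 0.33193… + 0.14283… + 0.02508… + 0 = 1.031825…
Σ x·lx·mx = 2.75645…; T = 2.75645…/1.031825… = 2.67143…
r ≈ ln(R0)/T = ln(1.031825…)/2.67143… = 0.011727… → 0.0117

0.0117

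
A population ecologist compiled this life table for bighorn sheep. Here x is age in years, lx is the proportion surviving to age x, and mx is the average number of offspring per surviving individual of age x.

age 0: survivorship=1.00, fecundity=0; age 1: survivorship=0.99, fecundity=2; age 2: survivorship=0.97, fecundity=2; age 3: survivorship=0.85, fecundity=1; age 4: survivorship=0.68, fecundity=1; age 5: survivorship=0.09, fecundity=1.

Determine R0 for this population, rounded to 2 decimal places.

lx·mx by age: 0, 1.98, 1.94, 0.85, 0.68, 0.09
R0 = Σ lx·mx = 5.54 → 5.54

5.54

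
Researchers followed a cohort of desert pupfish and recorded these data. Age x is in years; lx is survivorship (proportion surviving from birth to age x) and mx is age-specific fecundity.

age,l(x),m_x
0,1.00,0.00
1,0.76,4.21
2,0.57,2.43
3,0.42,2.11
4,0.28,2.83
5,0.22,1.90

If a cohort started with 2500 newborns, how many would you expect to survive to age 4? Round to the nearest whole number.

Expected survivors = N0 · l_4 = 2500 × 0.28 = 700 → 700

700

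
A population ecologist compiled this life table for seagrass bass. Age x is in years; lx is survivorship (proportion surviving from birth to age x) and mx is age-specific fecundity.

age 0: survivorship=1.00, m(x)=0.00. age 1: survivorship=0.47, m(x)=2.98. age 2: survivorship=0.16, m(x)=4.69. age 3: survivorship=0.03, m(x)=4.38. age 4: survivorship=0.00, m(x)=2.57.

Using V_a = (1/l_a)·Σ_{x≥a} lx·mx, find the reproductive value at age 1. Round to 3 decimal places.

4.856

lx·mx for x ≥ 1: 1.4006, 0.7504, 0.1314, 0 → sum = 2.2824
V_1 = 2.2824 / l_1 = 2.2824 / 0.47 = 4.85617… → 4.856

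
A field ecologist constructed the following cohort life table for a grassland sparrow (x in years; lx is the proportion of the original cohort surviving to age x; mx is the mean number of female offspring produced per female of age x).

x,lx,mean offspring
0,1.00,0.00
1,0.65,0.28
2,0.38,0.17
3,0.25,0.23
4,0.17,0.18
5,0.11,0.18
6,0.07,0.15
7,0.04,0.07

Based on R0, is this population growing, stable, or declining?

declining

R0 = Σ lx·mx = 0 + 0.182 + 0.0646 + 0.0575 + 0.0306 + 0.0198 + 0.0105 + 0.0028 = 0.3678
R0 < 1, so the population is declining.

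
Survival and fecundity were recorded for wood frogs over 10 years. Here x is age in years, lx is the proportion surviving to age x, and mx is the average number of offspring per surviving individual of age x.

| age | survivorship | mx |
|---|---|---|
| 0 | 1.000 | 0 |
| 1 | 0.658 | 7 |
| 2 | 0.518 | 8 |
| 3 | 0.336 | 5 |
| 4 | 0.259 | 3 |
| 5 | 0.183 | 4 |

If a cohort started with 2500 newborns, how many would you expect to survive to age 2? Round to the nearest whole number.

Expected survivors = N0 · l_2 = 2500 × 0.518 = 1295 → 1295

1295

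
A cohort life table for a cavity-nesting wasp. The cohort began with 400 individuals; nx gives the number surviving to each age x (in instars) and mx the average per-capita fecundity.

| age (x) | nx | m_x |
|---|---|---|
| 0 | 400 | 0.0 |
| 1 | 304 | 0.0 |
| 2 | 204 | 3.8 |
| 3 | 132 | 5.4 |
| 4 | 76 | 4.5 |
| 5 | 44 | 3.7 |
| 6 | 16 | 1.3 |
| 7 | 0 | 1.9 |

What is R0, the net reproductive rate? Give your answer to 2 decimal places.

5.03

lx = nx/n0 = nx/400: 1, 0.76, 0.51, 0.33, 0.19, 0.11, 0.04, 0
lx·mx by age: 0, 0, 1.938, 1.782, 0.855, 0.407, 0.052, 0
R0 = Σ lx·mx = 5.034 → 5.03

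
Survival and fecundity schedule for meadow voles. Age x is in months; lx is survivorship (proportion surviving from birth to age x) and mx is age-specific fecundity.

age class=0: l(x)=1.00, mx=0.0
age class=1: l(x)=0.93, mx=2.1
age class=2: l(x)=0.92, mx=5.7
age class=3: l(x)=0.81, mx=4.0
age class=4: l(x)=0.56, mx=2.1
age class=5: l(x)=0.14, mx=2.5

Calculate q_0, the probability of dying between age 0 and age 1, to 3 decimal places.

q_0 = (l_0 − l_1) / l_0 = (1 − 0.93) / 1
     = 0.07 / 1 = 0.07 → 0.070

0.070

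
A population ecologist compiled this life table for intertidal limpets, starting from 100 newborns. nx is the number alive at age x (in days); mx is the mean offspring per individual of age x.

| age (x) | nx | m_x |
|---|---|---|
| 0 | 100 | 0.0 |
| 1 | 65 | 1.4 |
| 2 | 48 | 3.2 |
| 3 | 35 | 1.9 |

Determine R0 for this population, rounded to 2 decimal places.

lx = nx/n0 = nx/100: 1, 0.65, 0.48, 0.35
lx·mx by age: 0, 0.91, 1.536, 0.665
R0 = Σ lx·mx = 3.111 → 3.11

3.11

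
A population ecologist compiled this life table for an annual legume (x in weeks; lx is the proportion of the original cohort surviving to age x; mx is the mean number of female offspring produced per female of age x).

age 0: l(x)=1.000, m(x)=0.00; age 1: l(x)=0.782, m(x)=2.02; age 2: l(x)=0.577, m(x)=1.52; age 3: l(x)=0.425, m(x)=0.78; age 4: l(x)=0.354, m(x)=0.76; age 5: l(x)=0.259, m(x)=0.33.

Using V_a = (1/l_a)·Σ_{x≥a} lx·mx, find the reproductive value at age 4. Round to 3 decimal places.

lx·mx for x ≥ 4: 0.26904, 0.08547 → sum = 0.35451
V_4 = 0.35451 / l_4 = 0.35451 / 0.354 = 1.001441… → 1.001

1.001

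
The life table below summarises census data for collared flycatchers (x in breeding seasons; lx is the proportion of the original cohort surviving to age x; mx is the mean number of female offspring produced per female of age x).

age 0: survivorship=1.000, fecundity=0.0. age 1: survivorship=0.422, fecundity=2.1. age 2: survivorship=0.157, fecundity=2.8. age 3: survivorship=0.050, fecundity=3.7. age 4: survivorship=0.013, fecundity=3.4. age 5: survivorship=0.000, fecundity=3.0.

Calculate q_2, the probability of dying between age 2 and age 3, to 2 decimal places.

0.68

q_2 = (l_2 − l_3) / l_2 = (0.157 − 0.05) / 0.157
     = 0.107 / 0.157 = 0.681529… → 0.68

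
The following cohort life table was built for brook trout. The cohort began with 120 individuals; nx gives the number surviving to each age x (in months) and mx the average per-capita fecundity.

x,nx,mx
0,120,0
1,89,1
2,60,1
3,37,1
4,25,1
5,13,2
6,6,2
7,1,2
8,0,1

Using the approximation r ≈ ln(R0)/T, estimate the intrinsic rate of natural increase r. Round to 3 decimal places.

lx = nx/n0 = nx/120: 1, 0.74167…, 0.5, 0.30833…, 0.20833…, 0.10833…, 0.05, 0.00833…, 0
R0 = Σ lx·mx = 0 + 0.74167… + 0.5 + 0.30833… + 0.20833… + 0.21667… + 0.1 + 0.01667… + 0 = 2.091667…
Σ x·lx·mx = 5.3…; T = 5.3…/2.091667… = 2.53386…
r ≈ ln(R0)/T = ln(2.091667…)/2.53386… = 0.29124… → 0.291

0.291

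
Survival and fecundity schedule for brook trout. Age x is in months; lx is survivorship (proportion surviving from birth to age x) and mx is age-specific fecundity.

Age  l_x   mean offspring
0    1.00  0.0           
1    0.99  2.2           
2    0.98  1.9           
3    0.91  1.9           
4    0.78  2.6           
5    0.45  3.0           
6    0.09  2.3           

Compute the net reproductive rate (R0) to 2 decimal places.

9.35

lx·mx by age: 0, 2.178, 1.862, 1.729, 2.028, 1.35, 0.207
R0 = Σ lx·mx = 9.354 → 9.35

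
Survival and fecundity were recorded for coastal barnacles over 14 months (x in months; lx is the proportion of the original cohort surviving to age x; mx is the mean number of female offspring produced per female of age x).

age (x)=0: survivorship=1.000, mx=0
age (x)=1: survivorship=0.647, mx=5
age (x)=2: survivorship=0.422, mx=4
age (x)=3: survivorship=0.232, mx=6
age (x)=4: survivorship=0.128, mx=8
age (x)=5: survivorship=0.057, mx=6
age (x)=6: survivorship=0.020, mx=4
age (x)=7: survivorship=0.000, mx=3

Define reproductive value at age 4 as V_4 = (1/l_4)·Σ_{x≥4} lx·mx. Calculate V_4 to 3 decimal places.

lx·mx for x ≥ 4: 1.024, 0.342, 0.08, 0 → sum = 1.446
V_4 = 1.446 / l_4 = 1.446 / 0.128 = 11.296875 → 11.297

11.297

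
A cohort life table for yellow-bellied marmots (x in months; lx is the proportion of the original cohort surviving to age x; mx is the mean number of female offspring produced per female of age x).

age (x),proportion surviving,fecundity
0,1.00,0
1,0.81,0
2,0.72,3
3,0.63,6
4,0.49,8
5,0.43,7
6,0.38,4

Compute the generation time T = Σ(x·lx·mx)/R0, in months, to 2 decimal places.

lx·mx: 0, 0, 2.16, 3.78, 3.92, 3.01, 1.52 → R0 = 14.39
x·lx·mx: 0, 0, 4.32, 11.34, 15.68, 15.05, 9.12 → Σ = 55.51
T = 55.51 / 14.39 = 3.85754… → 3.86

3.86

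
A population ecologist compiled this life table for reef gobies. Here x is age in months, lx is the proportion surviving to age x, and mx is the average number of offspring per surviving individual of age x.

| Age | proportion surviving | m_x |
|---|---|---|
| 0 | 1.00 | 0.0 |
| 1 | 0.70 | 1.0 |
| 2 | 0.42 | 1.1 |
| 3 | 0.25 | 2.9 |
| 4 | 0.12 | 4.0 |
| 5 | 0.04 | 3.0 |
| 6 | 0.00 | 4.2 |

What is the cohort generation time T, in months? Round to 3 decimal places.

lx·mx: 0, 0.7, 0.462, 0.725, 0.48, 0.12, 0 → R0 = 2.487
x·lx·mx: 0, 0.7, 0.924, 2.175, 1.92, 0.6, 0 → Σ = 6.319
T = 6.319 / 2.487 = 2.540812… → 2.541

2.541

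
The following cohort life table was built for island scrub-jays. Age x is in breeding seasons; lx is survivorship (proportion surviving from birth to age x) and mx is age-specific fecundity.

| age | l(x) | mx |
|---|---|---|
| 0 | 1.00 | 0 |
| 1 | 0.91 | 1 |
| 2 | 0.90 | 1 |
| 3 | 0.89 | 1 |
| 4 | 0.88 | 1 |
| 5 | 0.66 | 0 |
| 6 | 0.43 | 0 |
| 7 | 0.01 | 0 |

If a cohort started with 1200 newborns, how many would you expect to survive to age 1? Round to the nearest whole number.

Expected survivors = N0 · l_1 = 1200 × 0.91 = 1092 → 1092

1092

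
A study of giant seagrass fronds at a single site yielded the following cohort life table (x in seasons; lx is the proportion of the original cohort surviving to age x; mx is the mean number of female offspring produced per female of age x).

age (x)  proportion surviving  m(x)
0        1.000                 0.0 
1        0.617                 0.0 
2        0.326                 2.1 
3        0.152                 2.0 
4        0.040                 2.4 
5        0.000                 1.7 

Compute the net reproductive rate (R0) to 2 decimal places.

lx·mx by age: 0, 0, 0.6846, 0.304, 0.096, 0
R0 = Σ lx·mx = 1.0846 → 1.08

1.08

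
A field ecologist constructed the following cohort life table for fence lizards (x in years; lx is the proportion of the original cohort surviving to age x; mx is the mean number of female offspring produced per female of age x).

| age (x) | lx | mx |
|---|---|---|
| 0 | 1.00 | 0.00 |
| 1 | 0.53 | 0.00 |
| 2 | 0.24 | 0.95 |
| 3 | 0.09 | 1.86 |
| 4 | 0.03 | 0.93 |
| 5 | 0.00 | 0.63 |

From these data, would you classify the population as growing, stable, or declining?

declining

R0 = Σ lx·mx = 0 + 0 + 0.228 + 0.1674 + 0.0279 + 0 = 0.4233
R0 < 1, so the population is declining.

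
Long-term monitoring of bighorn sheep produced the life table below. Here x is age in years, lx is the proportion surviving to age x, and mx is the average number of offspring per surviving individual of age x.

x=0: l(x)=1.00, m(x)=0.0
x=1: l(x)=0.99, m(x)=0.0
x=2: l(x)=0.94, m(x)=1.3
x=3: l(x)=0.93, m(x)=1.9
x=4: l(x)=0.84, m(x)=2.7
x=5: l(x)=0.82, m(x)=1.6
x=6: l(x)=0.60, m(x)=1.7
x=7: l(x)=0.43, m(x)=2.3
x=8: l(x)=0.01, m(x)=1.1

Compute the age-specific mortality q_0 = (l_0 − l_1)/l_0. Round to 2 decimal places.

0.01

q_0 = (l_0 − l_1) / l_0 = (1 − 0.99) / 1
     = 0.01 / 1 = 0.01 → 0.01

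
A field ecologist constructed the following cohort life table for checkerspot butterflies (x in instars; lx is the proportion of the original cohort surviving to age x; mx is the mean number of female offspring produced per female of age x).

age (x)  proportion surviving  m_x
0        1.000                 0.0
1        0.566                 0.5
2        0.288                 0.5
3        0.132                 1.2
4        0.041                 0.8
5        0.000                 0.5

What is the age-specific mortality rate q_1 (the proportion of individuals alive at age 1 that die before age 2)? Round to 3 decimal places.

0.491

q_1 = (l_1 − l_2) / l_1 = (0.566 − 0.288) / 0.566
     = 0.278 / 0.566 = 0.491166… → 0.491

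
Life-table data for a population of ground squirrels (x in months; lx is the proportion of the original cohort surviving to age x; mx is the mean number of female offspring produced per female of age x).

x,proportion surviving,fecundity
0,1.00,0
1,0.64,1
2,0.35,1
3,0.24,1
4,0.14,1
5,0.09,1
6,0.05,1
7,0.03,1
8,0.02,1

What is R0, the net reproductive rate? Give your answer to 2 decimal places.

1.56

lx·mx by age: 0, 0.64, 0.35, 0.24, 0.14, 0.09, 0.05, 0.03, 0.02
R0 = Σ lx·mx = 1.56 → 1.56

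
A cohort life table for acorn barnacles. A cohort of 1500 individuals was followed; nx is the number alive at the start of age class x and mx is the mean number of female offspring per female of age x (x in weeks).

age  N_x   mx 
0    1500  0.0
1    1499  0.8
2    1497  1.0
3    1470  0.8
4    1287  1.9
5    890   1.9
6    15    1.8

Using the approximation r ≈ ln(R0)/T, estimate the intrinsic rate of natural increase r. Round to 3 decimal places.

0.516

lx = nx/n0 = nx/1500: 1, 0.99933…, 0.998, 0.98, 0.858, 0.59333…, 0.01
R0 = Σ lx·mx = 0 + 0.79947… + 0.998 + 0.784 + 1.6302 + 1.12733… + 0.018 = 5.357…
Σ x·lx·mx = 17.412933…; T = 17.412933…/5.357… = 3.2505…
r ≈ ln(R0)/T = ln(5.357…)/3.2505… = 0.51635… → 0.516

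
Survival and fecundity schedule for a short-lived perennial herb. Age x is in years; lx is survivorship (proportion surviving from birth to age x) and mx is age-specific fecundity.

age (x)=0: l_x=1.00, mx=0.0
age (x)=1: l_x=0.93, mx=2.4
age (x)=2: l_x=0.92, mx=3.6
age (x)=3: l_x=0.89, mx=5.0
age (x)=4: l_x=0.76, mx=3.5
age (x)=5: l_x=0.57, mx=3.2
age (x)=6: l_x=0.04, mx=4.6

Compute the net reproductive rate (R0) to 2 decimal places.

lx·mx by age: 0, 2.232, 3.312, 4.45, 2.66, 1.824, 0.184
R0 = Σ lx·mx = 14.662 → 14.66

14.66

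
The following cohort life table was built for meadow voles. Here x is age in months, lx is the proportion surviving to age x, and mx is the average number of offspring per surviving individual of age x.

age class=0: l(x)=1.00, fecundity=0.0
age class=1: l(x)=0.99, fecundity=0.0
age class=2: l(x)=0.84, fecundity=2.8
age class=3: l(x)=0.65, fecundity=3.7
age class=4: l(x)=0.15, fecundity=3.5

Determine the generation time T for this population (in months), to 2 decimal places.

lx·mx: 0, 0, 2.352, 2.405, 0.525 → R0 = 5.282
x·lx·mx: 0, 0, 4.704, 7.215, 2.1 → Σ = 14.019
T = 14.019 / 5.282 = 2.654108… → 2.65

2.65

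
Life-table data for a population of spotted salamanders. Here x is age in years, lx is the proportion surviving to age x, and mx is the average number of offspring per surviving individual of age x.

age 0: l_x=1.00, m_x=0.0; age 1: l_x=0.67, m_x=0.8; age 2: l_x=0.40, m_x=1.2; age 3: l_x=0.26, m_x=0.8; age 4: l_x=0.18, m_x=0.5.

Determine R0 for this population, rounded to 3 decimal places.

1.314

lx·mx by age: 0, 0.536, 0.48, 0.208, 0.09
R0 = Σ lx·mx = 1.314 → 1.314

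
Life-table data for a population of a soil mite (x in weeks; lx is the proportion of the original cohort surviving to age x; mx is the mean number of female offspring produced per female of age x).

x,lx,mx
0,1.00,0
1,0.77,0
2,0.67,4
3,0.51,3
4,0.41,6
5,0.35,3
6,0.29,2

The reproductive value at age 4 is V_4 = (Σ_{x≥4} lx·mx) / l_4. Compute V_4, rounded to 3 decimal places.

9.976

lx·mx for x ≥ 4: 2.46, 1.05, 0.58 → sum = 4.09
V_4 = 4.09 / l_4 = 4.09 / 0.41 = 9.97561… → 9.976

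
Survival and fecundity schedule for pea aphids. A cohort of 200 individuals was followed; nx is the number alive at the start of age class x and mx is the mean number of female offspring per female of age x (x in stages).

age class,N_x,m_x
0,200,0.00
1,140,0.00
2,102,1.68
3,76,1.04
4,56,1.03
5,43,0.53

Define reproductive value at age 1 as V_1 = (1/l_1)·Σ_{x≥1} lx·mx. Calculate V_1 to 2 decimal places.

lx = nx/n0 = nx/200: 1, 0.7, 0.51, 0.38, 0.28, 0.215
lx·mx for x ≥ 1: 0, 0.8568, 0.3952, 0.2884, 0.11395 → sum = 1.65435
V_1 = 1.65435 / l_1 = 1.65435 / 0.7 = 2.363357… → 2.36

2.36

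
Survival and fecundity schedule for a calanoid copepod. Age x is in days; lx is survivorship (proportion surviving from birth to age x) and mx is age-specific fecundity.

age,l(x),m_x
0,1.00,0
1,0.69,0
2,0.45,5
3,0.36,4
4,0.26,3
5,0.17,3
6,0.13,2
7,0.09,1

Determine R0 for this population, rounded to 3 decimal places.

5.330

lx·mx by age: 0, 0, 2.25, 1.44, 0.78, 0.51, 0.26, 0.09
R0 = Σ lx·mx = 5.33 → 5.330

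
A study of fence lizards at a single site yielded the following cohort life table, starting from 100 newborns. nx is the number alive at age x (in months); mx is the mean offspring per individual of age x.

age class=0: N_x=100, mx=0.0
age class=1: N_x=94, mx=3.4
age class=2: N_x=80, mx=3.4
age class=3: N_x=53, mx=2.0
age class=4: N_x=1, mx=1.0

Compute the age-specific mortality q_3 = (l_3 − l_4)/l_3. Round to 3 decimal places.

lx = nx/n0 = nx/100: 1, 0.94, 0.8, 0.53, 0.01
q_3 = (l_3 − l_4) / l_3 = (0.53 − 0.01) / 0.53
     = 0.52 / 0.53 = 0.981132… → 0.981

0.981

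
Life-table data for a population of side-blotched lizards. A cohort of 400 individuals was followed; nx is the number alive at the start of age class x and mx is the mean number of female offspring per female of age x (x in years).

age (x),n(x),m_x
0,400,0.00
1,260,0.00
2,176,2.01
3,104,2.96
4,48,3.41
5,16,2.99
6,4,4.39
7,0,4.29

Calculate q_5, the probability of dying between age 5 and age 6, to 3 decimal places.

lx = nx/n0 = nx/400: 1, 0.65, 0.44, 0.26, 0.12, 0.04, 0.01, 0
q_5 = (l_5 − l_6) / l_5 = (0.04 − 0.01) / 0.04
     = 0.03 / 0.04 = 0.75 → 0.750

0.750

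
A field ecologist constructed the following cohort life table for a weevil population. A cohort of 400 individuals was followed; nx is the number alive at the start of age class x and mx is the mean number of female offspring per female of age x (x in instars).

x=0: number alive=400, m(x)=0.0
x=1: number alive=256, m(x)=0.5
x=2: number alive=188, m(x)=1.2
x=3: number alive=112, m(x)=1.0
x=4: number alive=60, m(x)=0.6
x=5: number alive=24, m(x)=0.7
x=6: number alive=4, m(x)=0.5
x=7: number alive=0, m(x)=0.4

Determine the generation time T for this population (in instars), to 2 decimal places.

lx = nx/n0 = nx/400: 1, 0.64, 0.47, 0.28, 0.15, 0.06, 0.01, 0
lx·mx: 0, 0.32, 0.564, 0.28, 0.09, 0.042, 0.005, 0 → R0 = 1.301
x·lx·mx: 0, 0.32, 1.128, 0.84, 0.36, 0.21, 0.03, 0 → Σ = 2.888
T = 2.888 / 1.301 = 2.219831… → 2.22

2.22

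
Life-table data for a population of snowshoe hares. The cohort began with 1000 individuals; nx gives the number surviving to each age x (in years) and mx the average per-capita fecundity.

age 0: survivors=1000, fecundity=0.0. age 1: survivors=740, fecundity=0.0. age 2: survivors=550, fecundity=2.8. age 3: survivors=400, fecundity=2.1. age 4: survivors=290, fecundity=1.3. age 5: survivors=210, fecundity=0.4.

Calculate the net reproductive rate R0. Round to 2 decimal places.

2.84

lx = nx/n0 = nx/1000: 1, 0.74, 0.55, 0.4, 0.29, 0.21
lx·mx by age: 0, 0, 1.54, 0.84, 0.377, 0.084
R0 = Σ lx·mx = 2.841 → 2.84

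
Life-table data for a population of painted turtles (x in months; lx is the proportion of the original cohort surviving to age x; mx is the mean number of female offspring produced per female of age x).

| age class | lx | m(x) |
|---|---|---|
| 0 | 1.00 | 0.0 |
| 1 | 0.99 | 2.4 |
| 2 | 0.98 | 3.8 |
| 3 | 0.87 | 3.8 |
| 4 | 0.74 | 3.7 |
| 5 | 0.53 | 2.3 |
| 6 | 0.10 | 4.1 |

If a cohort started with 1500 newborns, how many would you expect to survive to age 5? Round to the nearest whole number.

795

Expected survivors = N0 · l_5 = 1500 × 0.53 = 795 → 795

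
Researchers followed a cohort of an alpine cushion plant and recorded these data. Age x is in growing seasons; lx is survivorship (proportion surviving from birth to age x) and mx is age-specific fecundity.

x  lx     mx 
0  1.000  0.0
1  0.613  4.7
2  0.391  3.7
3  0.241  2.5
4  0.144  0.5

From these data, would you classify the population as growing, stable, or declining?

R0 = Σ lx·mx = 0 + 2.8811 + 1.4467 + 0.6025 + 0.072 = 5.0023
R0 > 1, so the population is growing.

growing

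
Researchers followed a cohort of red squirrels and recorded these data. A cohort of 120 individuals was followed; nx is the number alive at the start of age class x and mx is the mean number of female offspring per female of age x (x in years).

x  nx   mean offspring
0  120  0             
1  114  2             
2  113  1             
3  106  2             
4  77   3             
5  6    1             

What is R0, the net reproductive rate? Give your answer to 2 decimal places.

lx = nx/n0 = nx/120: 1, 0.95, 0.94167…, 0.88333…, 0.64167…, 0.05
lx·mx by age: 0, 1.9, 0.941667…, 1.766667…, 1.925…, 0.05
R0 = Σ lx·mx = 6.583333… → 6.58

6.58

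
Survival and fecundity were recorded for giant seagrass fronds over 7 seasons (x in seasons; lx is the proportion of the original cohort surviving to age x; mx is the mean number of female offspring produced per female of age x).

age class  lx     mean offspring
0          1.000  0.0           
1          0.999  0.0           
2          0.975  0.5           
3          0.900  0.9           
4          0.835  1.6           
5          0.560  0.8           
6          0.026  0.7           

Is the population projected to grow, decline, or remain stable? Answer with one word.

growing

R0 = Σ lx·mx = 0 + 0 + 0.4875 + 0.81 + 1.336 + 0.448 + 0.0182 = 3.0997
R0 > 1, so the population is growing.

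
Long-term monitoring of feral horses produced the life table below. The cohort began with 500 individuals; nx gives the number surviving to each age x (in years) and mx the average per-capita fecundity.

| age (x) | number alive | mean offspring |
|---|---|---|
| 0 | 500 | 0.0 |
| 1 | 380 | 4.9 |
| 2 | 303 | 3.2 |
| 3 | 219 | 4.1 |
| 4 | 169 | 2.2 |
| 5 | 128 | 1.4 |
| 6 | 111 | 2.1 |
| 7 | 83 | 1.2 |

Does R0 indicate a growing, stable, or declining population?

lx = nx/n0 = nx/500: 1, 0.76, 0.606, 0.438, 0.338, 0.256, 0.222, 0.166
R0 = Σ lx·mx = 0 + 3.724 + 1.9392 + 1.7958 + 0.7436 + 0.3584 + 0.4662 + 0.1992 = 9.2264
R0 > 1, so the population is growing.

growing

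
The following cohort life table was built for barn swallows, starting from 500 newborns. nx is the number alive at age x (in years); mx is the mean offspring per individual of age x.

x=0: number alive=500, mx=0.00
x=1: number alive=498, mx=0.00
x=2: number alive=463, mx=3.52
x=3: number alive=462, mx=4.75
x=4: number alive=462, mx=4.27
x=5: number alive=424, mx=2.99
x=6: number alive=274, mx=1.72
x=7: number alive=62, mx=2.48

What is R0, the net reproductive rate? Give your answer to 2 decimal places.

15.38

lx = nx/n0 = nx/500: 1, 0.996, 0.926, 0.924, 0.924, 0.848, 0.548, 0.124
lx·mx by age: 0, 0, 3.25952, 4.389, 3.94548, 2.53552, 0.94256, 0.30752
R0 = Σ lx·mx = 15.3796 → 15.38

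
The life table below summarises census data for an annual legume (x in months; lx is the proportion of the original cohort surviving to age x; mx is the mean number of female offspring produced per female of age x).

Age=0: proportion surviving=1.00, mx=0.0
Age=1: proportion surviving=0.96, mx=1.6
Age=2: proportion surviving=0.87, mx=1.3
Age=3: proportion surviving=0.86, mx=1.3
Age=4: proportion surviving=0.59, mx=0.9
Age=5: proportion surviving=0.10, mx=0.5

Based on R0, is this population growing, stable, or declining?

growing

R0 = Σ lx·mx = 0 + 1.536 + 1.131 + 1.118 + 0.531 + 0.05 = 4.366
R0 > 1, so the population is growing.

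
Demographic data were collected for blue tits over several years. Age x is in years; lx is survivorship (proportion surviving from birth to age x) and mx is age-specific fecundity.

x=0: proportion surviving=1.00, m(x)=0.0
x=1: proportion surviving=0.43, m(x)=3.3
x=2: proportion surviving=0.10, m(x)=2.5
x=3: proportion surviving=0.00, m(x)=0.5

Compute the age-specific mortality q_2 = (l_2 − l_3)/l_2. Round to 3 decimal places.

1.000

q_2 = (l_2 − l_3) / l_2 = (0.1 − 0) / 0.1
     = 0.1 / 0.1 = 1 → 1.000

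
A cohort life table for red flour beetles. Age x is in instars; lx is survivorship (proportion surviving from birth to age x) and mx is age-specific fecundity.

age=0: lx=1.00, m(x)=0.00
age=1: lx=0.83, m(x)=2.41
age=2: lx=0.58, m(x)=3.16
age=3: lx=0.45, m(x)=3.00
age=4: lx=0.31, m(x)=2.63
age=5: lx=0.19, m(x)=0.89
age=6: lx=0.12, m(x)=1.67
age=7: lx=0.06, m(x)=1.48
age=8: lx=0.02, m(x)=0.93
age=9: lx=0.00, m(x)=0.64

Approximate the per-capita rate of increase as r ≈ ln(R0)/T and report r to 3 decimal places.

0.766

R0 = Σ lx·mx = 0 + 2.0003 + 1.8328 + 1.35 + 0.8153 + 0.1691 + 0.2004 + 0.0888 + 0.0186 + 0 = 6.4753
Σ x·lx·mx = 15.7954; T = 15.7954/6.4753 = 2.43933…
r ≈ ln(R0)/T = ln(6.4753)/2.43933… = 0.76578… → 0.766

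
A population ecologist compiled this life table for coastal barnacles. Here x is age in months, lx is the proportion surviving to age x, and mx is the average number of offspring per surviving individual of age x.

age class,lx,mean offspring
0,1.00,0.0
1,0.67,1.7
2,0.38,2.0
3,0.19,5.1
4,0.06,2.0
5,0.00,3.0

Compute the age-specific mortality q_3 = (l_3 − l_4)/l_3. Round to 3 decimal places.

q_3 = (l_3 − l_4) / l_3 = (0.19 − 0.06) / 0.19
     = 0.13 / 0.19 = 0.684211… → 0.684

0.684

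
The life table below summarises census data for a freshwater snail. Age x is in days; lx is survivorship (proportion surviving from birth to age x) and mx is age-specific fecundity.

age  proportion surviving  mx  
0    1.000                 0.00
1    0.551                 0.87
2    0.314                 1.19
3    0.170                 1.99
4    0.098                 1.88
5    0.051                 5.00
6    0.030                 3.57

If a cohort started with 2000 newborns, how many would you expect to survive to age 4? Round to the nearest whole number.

Expected survivors = N0 · l_4 = 2000 × 0.098 = 196 → 196

196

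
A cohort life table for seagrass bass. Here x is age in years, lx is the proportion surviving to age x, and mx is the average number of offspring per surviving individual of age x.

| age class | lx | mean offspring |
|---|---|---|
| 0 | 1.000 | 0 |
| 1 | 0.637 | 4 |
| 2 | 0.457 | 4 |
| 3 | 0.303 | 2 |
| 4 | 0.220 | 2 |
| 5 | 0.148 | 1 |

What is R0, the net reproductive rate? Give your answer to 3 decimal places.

lx·mx by age: 0, 2.548, 1.828, 0.606, 0.44, 0.148
R0 = Σ lx·mx = 5.57 → 5.570

5.570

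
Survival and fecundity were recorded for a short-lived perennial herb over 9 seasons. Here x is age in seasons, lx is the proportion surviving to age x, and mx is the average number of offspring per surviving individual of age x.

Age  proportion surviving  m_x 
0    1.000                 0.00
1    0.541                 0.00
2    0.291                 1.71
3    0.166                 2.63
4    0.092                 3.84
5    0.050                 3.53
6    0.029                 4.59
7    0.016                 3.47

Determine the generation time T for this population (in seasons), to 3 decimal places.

3.502

lx·mx: 0, 0, 0.49761, 0.43658, 0.35328, 0.1765, 0.13311, 0.05552 → R0 = 1.6526
x·lx·mx: 0, 0, 0.99522, 1.30974, 1.41312, 0.8825, 0.79866, 0.38864 → Σ = 5.78788
T = 5.78788 / 1.6526 = 3.502287… → 3.502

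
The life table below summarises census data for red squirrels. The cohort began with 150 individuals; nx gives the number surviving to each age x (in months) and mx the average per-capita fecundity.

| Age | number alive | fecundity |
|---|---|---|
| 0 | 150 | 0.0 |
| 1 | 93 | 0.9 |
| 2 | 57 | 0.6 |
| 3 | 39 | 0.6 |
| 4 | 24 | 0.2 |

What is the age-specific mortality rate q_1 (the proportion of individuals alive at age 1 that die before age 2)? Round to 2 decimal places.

lx = nx/n0 = nx/150: 1, 0.62, 0.38, 0.26, 0.16
q_1 = (l_1 − l_2) / l_1 = (0.62 − 0.38) / 0.62
     = 0.24 / 0.62 = 0.387097… → 0.39

0.39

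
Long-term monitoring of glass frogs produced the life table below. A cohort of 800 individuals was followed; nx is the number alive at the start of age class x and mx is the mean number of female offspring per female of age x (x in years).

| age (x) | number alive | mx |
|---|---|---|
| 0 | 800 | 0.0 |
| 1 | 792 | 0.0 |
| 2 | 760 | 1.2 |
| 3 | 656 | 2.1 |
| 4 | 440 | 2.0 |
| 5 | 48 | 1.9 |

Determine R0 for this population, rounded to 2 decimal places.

lx = nx/n0 = nx/800: 1, 0.99, 0.95, 0.82, 0.55, 0.06
lx·mx by age: 0, 0, 1.14, 1.722, 1.1, 0.114
R0 = Σ lx·mx = 4.076 → 4.08

4.08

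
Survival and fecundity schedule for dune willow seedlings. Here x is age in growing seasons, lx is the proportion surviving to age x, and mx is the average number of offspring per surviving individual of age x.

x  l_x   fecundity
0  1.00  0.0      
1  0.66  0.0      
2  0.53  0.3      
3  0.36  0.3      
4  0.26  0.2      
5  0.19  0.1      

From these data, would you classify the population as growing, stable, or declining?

R0 = Σ lx·mx = 0 + 0 + 0.159 + 0.108 + 0.052 + 0.019 = 0.338
R0 < 1, so the population is declining.

declining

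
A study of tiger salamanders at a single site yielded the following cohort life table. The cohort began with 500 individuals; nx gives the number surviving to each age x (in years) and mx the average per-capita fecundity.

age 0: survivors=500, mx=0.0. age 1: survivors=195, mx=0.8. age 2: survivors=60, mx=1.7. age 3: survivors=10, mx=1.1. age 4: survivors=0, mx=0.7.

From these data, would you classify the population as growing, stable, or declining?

lx = nx/n0 = nx/500: 1, 0.39, 0.12, 0.02, 0
R0 = Σ lx·mx = 0 + 0.312 + 0.204 + 0.022 + 0 = 0.538
R0 < 1, so the population is declining.

declining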